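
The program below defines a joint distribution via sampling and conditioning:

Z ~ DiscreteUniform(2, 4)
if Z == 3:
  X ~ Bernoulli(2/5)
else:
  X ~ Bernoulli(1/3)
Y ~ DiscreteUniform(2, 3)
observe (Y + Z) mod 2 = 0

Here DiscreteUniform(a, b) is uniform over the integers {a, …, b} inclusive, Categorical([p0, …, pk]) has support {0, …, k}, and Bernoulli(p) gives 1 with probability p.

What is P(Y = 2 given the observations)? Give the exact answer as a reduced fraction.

P(Y = 2 | obs) = 2/3

Enumerate traces; 6 have nonzero weight after conditioning:
  (Z=2, X=0, Y=2) weight 1/9
  (Z=2, X=1, Y=2) weight 1/18
  (Z=3, X=0, Y=3) weight 1/10
  (Z=3, X=1, Y=3) weight 1/15
  (Z=4, X=0, Y=2) weight 1/9
  (Z=4, X=1, Y=2) weight 1/18
Group by Y:
  weight(Y=2) = 1/3
  weight(Y=3) = 1/6
Total weight = 1/3 + 1/6 = 1/2
P(Y=2 | obs) = 1/3 / 1/2 = 2/3
P(Y=3 | obs) = 1/6 / 1/2 = 1/3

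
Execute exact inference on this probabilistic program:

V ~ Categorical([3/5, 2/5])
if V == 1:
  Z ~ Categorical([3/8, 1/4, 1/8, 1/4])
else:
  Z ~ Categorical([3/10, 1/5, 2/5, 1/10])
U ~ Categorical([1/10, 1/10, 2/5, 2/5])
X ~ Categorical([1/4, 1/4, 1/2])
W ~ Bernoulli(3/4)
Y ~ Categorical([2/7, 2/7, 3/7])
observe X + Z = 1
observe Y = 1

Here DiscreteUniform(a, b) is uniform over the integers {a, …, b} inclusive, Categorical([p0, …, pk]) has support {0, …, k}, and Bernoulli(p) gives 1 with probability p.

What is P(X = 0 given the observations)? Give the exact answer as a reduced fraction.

Enumerate traces; 32 have nonzero weight after conditioning:
  (V=0, Z=0, U=0, X=1, W=0, Y=1) weight 9/28000
  (V=0, Z=0, U=0, X=1, W=1, Y=1) weight 27/28000
  (V=0, Z=0, U=1, X=1, W=0, Y=1) weight 9/28000
  (V=0, Z=0, U=1, X=1, W=1, Y=1) weight 27/28000
  (V=0, Z=0, U=2, X=1, W=0, Y=1) weight 9/7000
  (V=0, Z=0, U=2, X=1, W=1, Y=1) weight 27/7000
  (V=0, Z=0, U=3, X=1, W=0, Y=1) weight 9/7000
  (V=0, Z=0, U=3, X=1, W=1, Y=1) weight 27/7000
  (V=0, Z=1, U=0, X=0, W=0, Y=1) weight 3/14000
  … 23 more
Group by X:
  weight(X=0) = 11/700
  weight(X=1) = 33/1400
Total weight = 11/700 + 33/1400 = 11/280
P(X=0 | obs) = 11/700 / 11/280 = 2/5
P(X=1 | obs) = 33/1400 / 11/280 = 3/5

P(X = 0 | obs) = 2/5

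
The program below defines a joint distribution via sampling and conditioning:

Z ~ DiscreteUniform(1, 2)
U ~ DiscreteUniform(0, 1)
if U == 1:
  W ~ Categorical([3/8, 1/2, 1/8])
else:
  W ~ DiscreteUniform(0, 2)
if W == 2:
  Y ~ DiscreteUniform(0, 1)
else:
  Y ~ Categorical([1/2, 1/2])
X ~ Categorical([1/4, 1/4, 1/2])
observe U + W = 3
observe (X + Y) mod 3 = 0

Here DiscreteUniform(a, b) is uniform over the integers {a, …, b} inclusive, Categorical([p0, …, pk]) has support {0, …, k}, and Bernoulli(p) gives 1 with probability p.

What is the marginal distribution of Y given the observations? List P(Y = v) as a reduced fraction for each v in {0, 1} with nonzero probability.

P(Y=0) = 1/3, P(Y=1) = 2/3

Enumerate traces; 4 have nonzero weight after conditioning:
  (Z=1, U=1, W=2, Y=0, X=0) weight 1/256
  (Z=1, U=1, W=2, Y=1, X=2) weight 1/128
  (Z=2, U=1, W=2, Y=0, X=0) weight 1/256
  (Z=2, U=1, W=2, Y=1, X=2) weight 1/128
Group by Y:
  weight(Y=0) = 1/128
  weight(Y=1) = 1/64
Total weight = 1/128 + 1/64 = 3/128
P(Y=0 | obs) = 1/128 / 3/128 = 1/3
P(Y=1 | obs) = 1/64 / 3/128 = 2/3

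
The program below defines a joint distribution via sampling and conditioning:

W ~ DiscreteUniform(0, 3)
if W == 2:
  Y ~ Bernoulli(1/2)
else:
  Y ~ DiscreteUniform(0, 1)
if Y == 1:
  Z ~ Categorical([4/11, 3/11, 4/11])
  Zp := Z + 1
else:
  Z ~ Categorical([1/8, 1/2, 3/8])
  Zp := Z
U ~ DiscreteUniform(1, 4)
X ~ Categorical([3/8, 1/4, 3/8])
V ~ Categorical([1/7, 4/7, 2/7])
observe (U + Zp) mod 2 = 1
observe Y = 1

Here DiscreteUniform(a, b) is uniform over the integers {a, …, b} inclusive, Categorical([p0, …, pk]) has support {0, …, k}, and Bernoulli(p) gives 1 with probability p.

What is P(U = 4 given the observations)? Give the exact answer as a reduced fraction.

Enumerate traces; 216 have nonzero weight after conditioning:
  (W=0, Y=1, Z=0, U=2, X=0, V=0) weight 3/4928
  (W=0, Y=1, Z=0, U=2, X=0, V=1) weight 3/1232
  (W=0, Y=1, Z=0, U=2, X=0, V=2) weight 3/2464
  (W=0, Y=1, Z=0, U=2, X=1, V=0) weight 1/2464
  (W=0, Y=1, Z=0, U=2, X=1, V=1) weight 1/616
  (W=0, Y=1, Z=0, U=2, X=1, V=2) weight 1/1232
  (W=0, Y=1, Z=0, U=2, X=2, V=0) weight 3/4928
  (W=0, Y=1, Z=0, U=2, X=2, V=1) weight 3/1232
  (W=0, Y=1, Z=0, U=4, X=0, V=0) weight 3/4928
  (W=0, Y=1, Z=1, U=1, X=0, V=0) weight 9/19712
  … 206 more
Group by U:
  weight(U=1) = 3/88
  weight(U=2) = 1/11
  weight(U=3) = 3/88
  weight(U=4) = 1/11
Total weight = 3/88 + 1/11 + 3/88 + 1/11 = 1/4
P(U=1 | obs) = 3/88 / 1/4 = 3/22
P(U=2 | obs) = 1/11 / 1/4 = 4/11
P(U=3 | obs) = 3/88 / 1/4 = 3/22
P(U=4 | obs) = 1/11 / 1/4 = 4/11

P(U = 4 | obs) = 4/11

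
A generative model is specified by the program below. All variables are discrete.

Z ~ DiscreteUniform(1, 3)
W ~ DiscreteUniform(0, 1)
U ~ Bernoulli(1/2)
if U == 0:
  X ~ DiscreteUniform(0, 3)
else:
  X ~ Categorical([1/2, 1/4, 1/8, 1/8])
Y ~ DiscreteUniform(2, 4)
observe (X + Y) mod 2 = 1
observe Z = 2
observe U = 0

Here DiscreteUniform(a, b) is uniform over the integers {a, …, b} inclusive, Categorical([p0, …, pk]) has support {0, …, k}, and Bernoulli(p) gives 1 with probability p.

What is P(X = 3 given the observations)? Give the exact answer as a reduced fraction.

P(X = 3 | obs) = 1/3

Enumerate traces; 12 have nonzero weight after conditioning:
  (Z=2, W=0, U=0, X=0, Y=3) weight 1/144
  (Z=2, W=0, U=0, X=1, Y=2) weight 1/144
  (Z=2, W=0, U=0, X=1, Y=4) weight 1/144
  (Z=2, W=0, U=0, X=2, Y=3) weight 1/144
  (Z=2, W=0, U=0, X=3, Y=2) weight 1/144
  (Z=2, W=0, U=0, X=3, Y=4) weight 1/144
  (Z=2, W=1, U=0, X=0, Y=3) weight 1/144
  (Z=2, W=1, U=0, X=1, Y=2) weight 1/144
  … 4 more
Group by X:
  weight(X=0) = 1/72
  weight(X=1) = 1/36
  weight(X=2) = 1/72
  weight(X=3) = 1/36
Total weight = 1/72 + 1/36 + 1/72 + 1/36 = 1/12
P(X=0 | obs) = 1/72 / 1/12 = 1/6
P(X=1 | obs) = 1/36 / 1/12 = 1/3
P(X=2 | obs) = 1/72 / 1/12 = 1/6
P(X=3 | obs) = 1/36 / 1/12 = 1/3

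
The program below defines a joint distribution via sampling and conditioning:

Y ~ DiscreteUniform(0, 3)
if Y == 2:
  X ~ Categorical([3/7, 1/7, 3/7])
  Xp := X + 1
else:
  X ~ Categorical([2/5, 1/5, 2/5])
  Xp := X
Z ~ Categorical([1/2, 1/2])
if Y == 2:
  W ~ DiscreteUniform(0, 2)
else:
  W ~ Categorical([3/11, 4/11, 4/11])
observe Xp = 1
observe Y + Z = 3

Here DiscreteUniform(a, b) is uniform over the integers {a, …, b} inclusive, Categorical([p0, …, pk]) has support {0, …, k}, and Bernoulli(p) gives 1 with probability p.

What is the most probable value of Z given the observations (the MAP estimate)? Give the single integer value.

Enumerate traces; 6 have nonzero weight after conditioning:
  (Y=2, X=0, Z=1, W=0) weight 1/56
  (Y=2, X=0, Z=1, W=1) weight 1/56
  (Y=2, X=0, Z=1, W=2) weight 1/56
  (Y=3, X=1, Z=0, W=0) weight 3/440
  (Y=3, X=1, Z=0, W=1) weight 1/110
  (Y=3, X=1, Z=0, W=2) weight 1/110
Group by Z:
  weight(Z=0) = 1/40
  weight(Z=1) = 3/56
Total weight = 1/40 + 3/56 = 11/140
P(Z=0 | obs) = 1/40 / 11/140 = 7/22
P(Z=1 | obs) = 3/56 / 11/140 = 15/22
argmax = 1

argmax_v P(Z = v | obs) = 1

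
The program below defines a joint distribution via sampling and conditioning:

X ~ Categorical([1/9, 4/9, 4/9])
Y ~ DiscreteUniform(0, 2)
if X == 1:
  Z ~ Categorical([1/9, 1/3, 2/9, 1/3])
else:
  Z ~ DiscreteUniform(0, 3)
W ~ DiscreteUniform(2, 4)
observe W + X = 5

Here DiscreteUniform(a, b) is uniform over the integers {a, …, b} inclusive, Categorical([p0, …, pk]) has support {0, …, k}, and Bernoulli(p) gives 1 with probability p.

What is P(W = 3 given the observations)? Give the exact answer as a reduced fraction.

P(W = 3 | obs) = 1/2

Enumerate traces; 24 have nonzero weight after conditioning:
  (X=1, Y=0, Z=0, W=4) weight 4/729
  (X=1, Y=0, Z=1, W=4) weight 4/243
  (X=1, Y=0, Z=2, W=4) weight 8/729
  (X=1, Y=0, Z=3, W=4) weight 4/243
  (X=1, Y=1, Z=0, W=4) weight 4/729
  (X=1, Y=1, Z=1, W=4) weight 4/243
  (X=1, Y=1, Z=2, W=4) weight 8/729
  (X=1, Y=1, Z=3, W=4) weight 4/243
  (X=2, Y=0, Z=0, W=3) weight 1/81
  … 15 more
Group by W:
  weight(W=3) = 4/27
  weight(W=4) = 4/27
Total weight = 4/27 + 4/27 = 8/27
P(W=3 | obs) = 4/27 / 8/27 = 1/2
P(W=4 | obs) = 4/27 / 8/27 = 1/2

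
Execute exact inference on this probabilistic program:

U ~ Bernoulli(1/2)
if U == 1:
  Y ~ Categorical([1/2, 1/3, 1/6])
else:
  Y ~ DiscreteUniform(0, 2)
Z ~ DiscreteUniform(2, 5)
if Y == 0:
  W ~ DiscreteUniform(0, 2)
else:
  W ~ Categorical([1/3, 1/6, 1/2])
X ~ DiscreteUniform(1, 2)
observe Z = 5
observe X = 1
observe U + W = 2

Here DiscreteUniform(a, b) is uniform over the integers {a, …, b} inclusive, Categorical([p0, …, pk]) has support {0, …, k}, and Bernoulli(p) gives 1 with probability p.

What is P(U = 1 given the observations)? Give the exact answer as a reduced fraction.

P(U = 1 | obs) = 9/25

Enumerate traces; 6 have nonzero weight after conditioning:
  (U=0, Y=0, Z=5, W=2, X=1) weight 1/144
  (U=0, Y=1, Z=5, W=2, X=1) weight 1/96
  (U=0, Y=2, Z=5, W=2, X=1) weight 1/96
  (U=1, Y=0, Z=5, W=1, X=1) weight 1/96
  (U=1, Y=1, Z=5, W=1, X=1) weight 1/288
  (U=1, Y=2, Z=5, W=1, X=1) weight 1/576
Group by U:
  weight(U=0) = 1/36
  weight(U=1) = 1/64
Total weight = 1/36 + 1/64 = 25/576
P(U=0 | obs) = 1/36 / 25/576 = 16/25
P(U=1 | obs) = 1/64 / 25/576 = 9/25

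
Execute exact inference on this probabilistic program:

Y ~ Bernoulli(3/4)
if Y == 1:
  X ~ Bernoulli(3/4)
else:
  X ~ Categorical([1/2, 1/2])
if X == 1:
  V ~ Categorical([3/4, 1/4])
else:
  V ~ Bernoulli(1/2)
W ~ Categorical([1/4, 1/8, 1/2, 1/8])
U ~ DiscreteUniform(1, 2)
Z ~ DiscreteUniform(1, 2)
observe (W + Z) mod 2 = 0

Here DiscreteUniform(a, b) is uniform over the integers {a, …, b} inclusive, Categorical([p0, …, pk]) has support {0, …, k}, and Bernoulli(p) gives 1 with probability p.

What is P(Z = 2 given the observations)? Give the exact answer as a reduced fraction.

P(Z = 2 | obs) = 3/4

Enumerate traces; 64 have nonzero weight after conditioning:
  (Y=0, X=0, V=0, W=0, U=1, Z=2) weight 1/256
  (Y=0, X=0, V=0, W=0, U=2, Z=2) weight 1/256
  (Y=0, X=0, V=0, W=1, U=1, Z=1) weight 1/512
  (Y=0, X=0, V=0, W=1, U=2, Z=1) weight 1/512
  (Y=0, X=0, V=0, W=2, U=1, Z=2) weight 1/128
  (Y=0, X=0, V=0, W=2, U=2, Z=2) weight 1/128
  (Y=0, X=0, V=0, W=3, U=1, Z=1) weight 1/512
  (Y=0, X=0, V=0, W=3, U=2, Z=1) weight 1/512
  … 56 more
Group by Z:
  weight(Z=1) = 1/8
  weight(Z=2) = 3/8
Total weight = 1/8 + 3/8 = 1/2
P(Z=1 | obs) = 1/8 / 1/2 = 1/4
P(Z=2 | obs) = 3/8 / 1/2 = 3/4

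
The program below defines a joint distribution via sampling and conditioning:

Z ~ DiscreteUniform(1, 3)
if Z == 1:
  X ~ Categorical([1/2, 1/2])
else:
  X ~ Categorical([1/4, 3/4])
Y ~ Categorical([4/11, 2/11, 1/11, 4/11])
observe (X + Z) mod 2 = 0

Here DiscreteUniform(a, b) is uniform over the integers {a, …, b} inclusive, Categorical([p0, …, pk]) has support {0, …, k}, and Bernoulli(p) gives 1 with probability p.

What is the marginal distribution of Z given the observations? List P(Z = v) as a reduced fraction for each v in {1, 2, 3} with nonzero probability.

Enumerate traces; 12 have nonzero weight after conditioning:
  (Z=1, X=1, Y=0) weight 2/33
  (Z=1, X=1, Y=1) weight 1/33
  (Z=1, X=1, Y=2) weight 1/66
  (Z=1, X=1, Y=3) weight 2/33
  (Z=2, X=0, Y=0) weight 1/33
  (Z=2, X=0, Y=1) weight 1/66
  (Z=2, X=0, Y=2) weight 1/132
  (Z=2, X=0, Y=3) weight 1/33
  (Z=3, X=1, Y=0) weight 1/11
  … 3 more
Group by Z:
  weight(Z=1) = 1/6
  weight(Z=2) = 1/12
  weight(Z=3) = 1/4
Total weight = 1/6 + 1/12 + 1/4 = 1/2
P(Z=1 | obs) = 1/6 / 1/2 = 1/3
P(Z=2 | obs) = 1/12 / 1/2 = 1/6
P(Z=3 | obs) = 1/4 / 1/2 = 1/2

P(Z=1) = 1/3, P(Z=2) = 1/6, P(Z=3) = 1/2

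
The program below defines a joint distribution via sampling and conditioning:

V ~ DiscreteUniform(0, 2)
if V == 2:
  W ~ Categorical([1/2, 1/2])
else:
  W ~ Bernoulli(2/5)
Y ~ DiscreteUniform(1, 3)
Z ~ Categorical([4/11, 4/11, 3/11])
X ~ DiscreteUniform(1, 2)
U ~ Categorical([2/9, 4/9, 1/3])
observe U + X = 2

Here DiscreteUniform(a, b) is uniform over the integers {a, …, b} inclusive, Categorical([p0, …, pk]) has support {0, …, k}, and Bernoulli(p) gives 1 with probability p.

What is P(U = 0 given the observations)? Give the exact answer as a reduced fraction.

P(U = 0 | obs) = 1/3

Enumerate traces; 108 have nonzero weight after conditioning:
  (V=0, W=0, Y=1, Z=0, X=1, U=1) weight 8/1485
  (V=0, W=0, Y=1, Z=0, X=2, U=0) weight 4/1485
  (V=0, W=0, Y=1, Z=1, X=1, U=1) weight 8/1485
  (V=0, W=0, Y=1, Z=1, X=2, U=0) weight 4/1485
  (V=0, W=0, Y=1, Z=2, X=1, U=1) weight 2/495
  (V=0, W=0, Y=1, Z=2, X=2, U=0) weight 1/495
  (V=0, W=0, Y=2, Z=0, X=1, U=1) weight 8/1485
  (V=0, W=0, Y=2, Z=0, X=2, U=0) weight 4/1485
  … 100 more
Group by U:
  weight(U=0) = 1/9
  weight(U=1) = 2/9
Total weight = 1/9 + 2/9 = 1/3
P(U=0 | obs) = 1/9 / 1/3 = 1/3
P(U=1 | obs) = 2/9 / 1/3 = 2/3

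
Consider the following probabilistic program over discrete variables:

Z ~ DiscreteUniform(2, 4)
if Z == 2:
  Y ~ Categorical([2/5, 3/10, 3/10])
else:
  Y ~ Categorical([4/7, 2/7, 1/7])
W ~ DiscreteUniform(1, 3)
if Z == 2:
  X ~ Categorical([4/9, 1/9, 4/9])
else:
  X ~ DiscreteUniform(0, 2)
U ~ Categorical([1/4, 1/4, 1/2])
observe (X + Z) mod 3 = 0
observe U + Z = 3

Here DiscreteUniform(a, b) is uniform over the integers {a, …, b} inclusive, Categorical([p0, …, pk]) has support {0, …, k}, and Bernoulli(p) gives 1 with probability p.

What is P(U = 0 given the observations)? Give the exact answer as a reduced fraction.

Enumerate traces; 18 have nonzero weight after conditioning:
  (Z=2, Y=0, W=1, X=1, U=1) weight 1/810
  (Z=2, Y=0, W=2, X=1, U=1) weight 1/810
  (Z=2, Y=0, W=3, X=1, U=1) weight 1/810
  (Z=2, Y=1, W=1, X=1, U=1) weight 1/1080
  (Z=2, Y=1, W=2, X=1, U=1) weight 1/1080
  (Z=2, Y=1, W=3, X=1, U=1) weight 1/1080
  (Z=2, Y=2, W=1, X=1, U=1) weight 1/1080
  (Z=2, Y=2, W=2, X=1, U=1) weight 1/1080
  (Z=3, Y=0, W=1, X=0, U=0) weight 1/189
  … 9 more
Group by U:
  weight(U=0) = 1/36
  weight(U=1) = 1/108
Total weight = 1/36 + 1/108 = 1/27
P(U=0 | obs) = 1/36 / 1/27 = 3/4
P(U=1 | obs) = 1/108 / 1/27 = 1/4

P(U = 0 | obs) = 3/4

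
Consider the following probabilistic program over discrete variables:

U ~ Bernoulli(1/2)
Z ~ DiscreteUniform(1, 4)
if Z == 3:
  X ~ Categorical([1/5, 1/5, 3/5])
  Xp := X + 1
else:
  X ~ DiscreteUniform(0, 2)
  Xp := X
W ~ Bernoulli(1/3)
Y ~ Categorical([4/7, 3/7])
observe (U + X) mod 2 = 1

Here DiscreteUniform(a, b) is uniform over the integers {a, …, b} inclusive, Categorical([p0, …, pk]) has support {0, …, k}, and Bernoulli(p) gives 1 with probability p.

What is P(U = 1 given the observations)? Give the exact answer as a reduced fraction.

Enumerate traces; 48 have nonzero weight after conditioning:
  (U=0, Z=1, X=1, W=0, Y=0) weight 1/63
  (U=0, Z=1, X=1, W=0, Y=1) weight 1/84
  (U=0, Z=1, X=1, W=1, Y=0) weight 1/126
  (U=0, Z=1, X=1, W=1, Y=1) weight 1/168
  (U=0, Z=2, X=1, W=0, Y=0) weight 1/63
  (U=0, Z=2, X=1, W=0, Y=1) weight 1/84
  (U=0, Z=2, X=1, W=1, Y=0) weight 1/126
  (U=0, Z=2, X=1, W=1, Y=1) weight 1/168
  (U=1, Z=1, X=0, W=0, Y=0) weight 1/63
  … 39 more
Group by U:
  weight(U=0) = 3/20
  weight(U=1) = 7/20
Total weight = 3/20 + 7/20 = 1/2
P(U=0 | obs) = 3/20 / 1/2 = 3/10
P(U=1 | obs) = 7/20 / 1/2 = 7/10

P(U = 1 | obs) = 7/10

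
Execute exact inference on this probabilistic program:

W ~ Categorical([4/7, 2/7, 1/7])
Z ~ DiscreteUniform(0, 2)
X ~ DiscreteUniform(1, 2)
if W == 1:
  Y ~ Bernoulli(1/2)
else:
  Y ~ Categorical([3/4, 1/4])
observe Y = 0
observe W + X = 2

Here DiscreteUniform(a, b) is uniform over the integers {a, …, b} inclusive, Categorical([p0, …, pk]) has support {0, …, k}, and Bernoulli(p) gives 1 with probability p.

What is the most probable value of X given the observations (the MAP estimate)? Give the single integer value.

Enumerate traces; 6 have nonzero weight after conditioning:
  (W=0, Z=0, X=2, Y=0) weight 1/14
  (W=0, Z=1, X=2, Y=0) weight 1/14
  (W=0, Z=2, X=2, Y=0) weight 1/14
  (W=1, Z=0, X=1, Y=0) weight 1/42
  (W=1, Z=1, X=1, Y=0) weight 1/42
  (W=1, Z=2, X=1, Y=0) weight 1/42
Group by X:
  weight(X=1) = 1/14
  weight(X=2) = 3/14
Total weight = 1/14 + 3/14 = 2/7
P(X=1 | obs) = 1/14 / 2/7 = 1/4
P(X=2 | obs) = 3/14 / 2/7 = 3/4
argmax = 2

argmax_v P(X = v | obs) = 2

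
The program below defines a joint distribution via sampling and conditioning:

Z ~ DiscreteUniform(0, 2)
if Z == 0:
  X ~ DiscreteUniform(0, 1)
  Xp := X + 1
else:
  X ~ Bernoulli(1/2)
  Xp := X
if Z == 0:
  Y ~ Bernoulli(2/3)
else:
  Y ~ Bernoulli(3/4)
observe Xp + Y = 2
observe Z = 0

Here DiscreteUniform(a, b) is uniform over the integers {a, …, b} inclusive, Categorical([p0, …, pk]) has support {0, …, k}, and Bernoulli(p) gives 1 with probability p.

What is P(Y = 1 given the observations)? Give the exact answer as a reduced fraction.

Enumerate traces; 2 have nonzero weight after conditioning:
  (Z=0, X=0, Y=1) weight 1/9
  (Z=0, X=1, Y=0) weight 1/18
Group by Y:
  weight(Y=0) = 1/18
  weight(Y=1) = 1/9
Total weight = 1/18 + 1/9 = 1/6
P(Y=0 | obs) = 1/18 / 1/6 = 1/3
P(Y=1 | obs) = 1/9 / 1/6 = 2/3

P(Y = 1 | obs) = 2/3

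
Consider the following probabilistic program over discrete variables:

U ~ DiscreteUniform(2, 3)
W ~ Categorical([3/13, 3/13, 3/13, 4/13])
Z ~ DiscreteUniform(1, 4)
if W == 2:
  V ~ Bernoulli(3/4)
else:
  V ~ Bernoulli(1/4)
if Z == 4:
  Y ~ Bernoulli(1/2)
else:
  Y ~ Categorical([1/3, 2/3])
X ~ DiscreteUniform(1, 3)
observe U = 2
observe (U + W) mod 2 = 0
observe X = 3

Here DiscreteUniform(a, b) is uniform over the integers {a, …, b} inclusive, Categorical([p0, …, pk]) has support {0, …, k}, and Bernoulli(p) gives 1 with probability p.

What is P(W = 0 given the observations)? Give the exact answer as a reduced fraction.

Enumerate traces; 32 have nonzero weight after conditioning:
  (U=2, W=0, Z=1, V=0, Y=0, X=3) weight 1/416
  (U=2, W=0, Z=1, V=0, Y=1, X=3) weight 1/208
  (U=2, W=0, Z=1, V=1, Y=0, X=3) weight 1/1248
  (U=2, W=0, Z=1, V=1, Y=1, X=3) weight 1/624
  (U=2, W=0, Z=2, V=0, Y=0, X=3) weight 1/416
  (U=2, W=0, Z=2, V=0, Y=1, X=3) weight 1/208
  (U=2, W=0, Z=2, V=1, Y=0, X=3) weight 1/1248
  (U=2, W=0, Z=2, V=1, Y=1, X=3) weight 1/624
  (U=2, W=2, Z=1, V=0, Y=0, X=3) weight 1/1248
  … 23 more
Group by W:
  weight(W=0) = 1/26
  weight(W=2) = 1/26
Total weight = 1/26 + 1/26 = 1/13
P(W=0 | obs) = 1/26 / 1/13 = 1/2
P(W=2 | obs) = 1/26 / 1/13 = 1/2

P(W = 0 | obs) = 1/2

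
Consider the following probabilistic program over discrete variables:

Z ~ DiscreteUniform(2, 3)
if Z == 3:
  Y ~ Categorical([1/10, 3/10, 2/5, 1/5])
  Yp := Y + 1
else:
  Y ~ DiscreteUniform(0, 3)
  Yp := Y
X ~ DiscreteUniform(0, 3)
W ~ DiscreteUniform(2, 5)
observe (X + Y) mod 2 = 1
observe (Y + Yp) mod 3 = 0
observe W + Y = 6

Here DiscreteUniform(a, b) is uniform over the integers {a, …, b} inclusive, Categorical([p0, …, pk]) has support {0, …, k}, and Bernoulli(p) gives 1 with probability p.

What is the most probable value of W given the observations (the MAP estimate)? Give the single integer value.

Enumerate traces; 4 have nonzero weight after conditioning:
  (Z=2, Y=3, X=0, W=3) weight 1/128
  (Z=2, Y=3, X=2, W=3) weight 1/128
  (Z=3, Y=1, X=0, W=5) weight 3/320
  (Z=3, Y=1, X=2, W=5) weight 3/320
Group by W:
  weight(W=3) = 1/64
  weight(W=5) = 3/160
Total weight = 1/64 + 3/160 = 11/320
P(W=3 | obs) = 1/64 / 11/320 = 5/11
P(W=5 | obs) = 3/160 / 11/320 = 6/11
argmax = 5

argmax_v P(W = v | obs) = 5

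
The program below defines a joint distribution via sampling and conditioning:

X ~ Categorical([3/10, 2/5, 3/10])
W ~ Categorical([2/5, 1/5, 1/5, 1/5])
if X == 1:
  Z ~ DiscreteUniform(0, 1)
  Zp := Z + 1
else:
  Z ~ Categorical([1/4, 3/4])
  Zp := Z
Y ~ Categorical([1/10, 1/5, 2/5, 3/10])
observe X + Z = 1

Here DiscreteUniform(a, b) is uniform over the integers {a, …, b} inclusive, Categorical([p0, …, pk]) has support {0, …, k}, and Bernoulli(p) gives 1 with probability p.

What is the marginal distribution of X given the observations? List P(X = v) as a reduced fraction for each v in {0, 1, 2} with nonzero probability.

P(X=0) = 9/17, P(X=1) = 8/17

Enumerate traces; 32 have nonzero weight after conditioning:
  (X=0, W=0, Z=1, Y=0) weight 9/1000
  (X=0, W=0, Z=1, Y=1) weight 9/500
  (X=0, W=0, Z=1, Y=2) weight 9/250
  (X=0, W=0, Z=1, Y=3) weight 27/1000
  (X=0, W=1, Z=1, Y=0) weight 9/2000
  (X=0, W=1, Z=1, Y=1) weight 9/1000
  (X=0, W=1, Z=1, Y=2) weight 9/500
  (X=0, W=1, Z=1, Y=3) weight 27/2000
  (X=1, W=0, Z=0, Y=0) weight 1/125
  … 23 more
Group by X:
  weight(X=0) = 9/40
  weight(X=1) = 1/5
Total weight = 9/40 + 1/5 = 17/40
P(X=0 | obs) = 9/40 / 17/40 = 9/17
P(X=1 | obs) = 1/5 / 17/40 = 8/17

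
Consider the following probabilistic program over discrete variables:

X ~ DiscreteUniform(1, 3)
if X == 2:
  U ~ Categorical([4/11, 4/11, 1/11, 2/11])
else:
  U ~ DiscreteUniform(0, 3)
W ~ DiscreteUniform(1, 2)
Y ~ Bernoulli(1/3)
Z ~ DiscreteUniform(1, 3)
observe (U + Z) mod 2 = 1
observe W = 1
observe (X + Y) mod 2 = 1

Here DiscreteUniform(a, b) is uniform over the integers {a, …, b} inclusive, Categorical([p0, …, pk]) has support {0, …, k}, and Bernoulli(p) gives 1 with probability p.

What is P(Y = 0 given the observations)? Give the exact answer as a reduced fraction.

P(Y = 0 | obs) = 33/41

Enumerate traces; 18 have nonzero weight after conditioning:
  (X=1, U=0, W=1, Y=0, Z=1) weight 1/108
  (X=1, U=0, W=1, Y=0, Z=3) weight 1/108
  (X=1, U=1, W=1, Y=0, Z=2) weight 1/108
  (X=1, U=2, W=1, Y=0, Z=1) weight 1/108
  (X=1, U=2, W=1, Y=0, Z=3) weight 1/108
  (X=1, U=3, W=1, Y=0, Z=2) weight 1/108
  (X=2, U=0, W=1, Y=1, Z=1) weight 2/297
  (X=2, U=0, W=1, Y=1, Z=3) weight 2/297
  … 10 more
Group by Y:
  weight(Y=0) = 1/9
  weight(Y=1) = 8/297
Total weight = 1/9 + 8/297 = 41/297
P(Y=0 | obs) = 1/9 / 41/297 = 33/41
P(Y=1 | obs) = 8/297 / 41/297 = 8/41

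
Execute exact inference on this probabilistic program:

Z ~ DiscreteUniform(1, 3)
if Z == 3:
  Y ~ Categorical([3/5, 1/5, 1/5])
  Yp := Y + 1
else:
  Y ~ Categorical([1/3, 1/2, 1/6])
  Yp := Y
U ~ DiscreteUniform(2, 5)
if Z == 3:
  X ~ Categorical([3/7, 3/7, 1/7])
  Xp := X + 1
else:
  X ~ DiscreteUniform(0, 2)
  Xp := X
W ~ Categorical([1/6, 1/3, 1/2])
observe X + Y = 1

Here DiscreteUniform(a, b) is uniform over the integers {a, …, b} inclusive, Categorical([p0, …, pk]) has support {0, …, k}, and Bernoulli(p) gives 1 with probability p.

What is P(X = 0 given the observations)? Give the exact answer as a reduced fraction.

Enumerate traces; 72 have nonzero weight after conditioning:
  (Z=1, Y=0, U=2, X=1, W=0) weight 1/648
  (Z=1, Y=0, U=2, X=1, W=1) weight 1/324
  (Z=1, Y=0, U=2, X=1, W=2) weight 1/216
  (Z=1, Y=0, U=3, X=1, W=0) weight 1/648
  (Z=1, Y=0, U=3, X=1, W=1) weight 1/324
  (Z=1, Y=0, U=3, X=1, W=2) weight 1/216
  (Z=1, Y=0, U=4, X=1, W=0) weight 1/648
  (Z=1, Y=0, U=4, X=1, W=1) weight 1/324
  (Z=1, Y=1, U=2, X=0, W=0) weight 1/432
  … 63 more
Group by X:
  weight(X=0) = 44/315
  weight(X=1) = 151/945
Total weight = 44/315 + 151/945 = 283/945
P(X=0 | obs) = 44/315 / 283/945 = 132/283
P(X=1 | obs) = 151/945 / 283/945 = 151/283

P(X = 0 | obs) = 132/283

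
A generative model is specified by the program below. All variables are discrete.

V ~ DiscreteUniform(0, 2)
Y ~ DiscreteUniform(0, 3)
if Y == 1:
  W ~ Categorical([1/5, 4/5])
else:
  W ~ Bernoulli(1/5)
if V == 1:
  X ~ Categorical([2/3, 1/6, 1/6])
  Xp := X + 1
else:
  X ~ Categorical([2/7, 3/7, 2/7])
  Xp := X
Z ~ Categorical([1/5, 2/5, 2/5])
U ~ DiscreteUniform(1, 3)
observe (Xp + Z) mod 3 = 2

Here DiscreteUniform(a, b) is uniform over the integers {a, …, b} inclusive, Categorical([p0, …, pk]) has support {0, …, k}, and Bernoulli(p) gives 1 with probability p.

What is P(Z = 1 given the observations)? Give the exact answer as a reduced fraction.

P(Z = 1 | obs) = 128/221

Enumerate traces; 216 have nonzero weight after conditioning:
  (V=0, Y=0, W=0, X=0, Z=2, U=1) weight 4/1575
  (V=0, Y=0, W=0, X=0, Z=2, U=2) weight 4/1575
  (V=0, Y=0, W=0, X=0, Z=2, U=3) weight 4/1575
  (V=0, Y=0, W=0, X=1, Z=1, U=1) weight 2/525
  (V=0, Y=0, W=0, X=1, Z=1, U=2) weight 2/525
  (V=0, Y=0, W=0, X=1, Z=1, U=3) weight 2/525
  (V=0, Y=0, W=0, X=2, Z=0, U=1) weight 2/1575
  (V=0, Y=0, W=0, X=2, Z=0, U=2) weight 2/1575
  … 208 more
Group by Z:
  weight(Z=0) = 31/630
  weight(Z=1) = 64/315
  weight(Z=2) = 31/315
Total weight = 31/630 + 64/315 + 31/315 = 221/630
P(Z=0 | obs) = 31/630 / 221/630 = 31/221
P(Z=1 | obs) = 64/315 / 221/630 = 128/221
P(Z=2 | obs) = 31/315 / 221/630 = 62/221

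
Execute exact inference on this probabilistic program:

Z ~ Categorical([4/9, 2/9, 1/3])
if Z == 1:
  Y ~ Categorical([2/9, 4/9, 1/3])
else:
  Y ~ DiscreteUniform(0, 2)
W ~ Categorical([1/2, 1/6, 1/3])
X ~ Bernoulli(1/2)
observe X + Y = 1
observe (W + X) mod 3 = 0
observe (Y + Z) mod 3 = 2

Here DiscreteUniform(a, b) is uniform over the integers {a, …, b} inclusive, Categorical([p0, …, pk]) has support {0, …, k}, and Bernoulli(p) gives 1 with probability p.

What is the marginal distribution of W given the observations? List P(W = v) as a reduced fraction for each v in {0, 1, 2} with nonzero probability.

P(W=0) = 4/7, P(W=2) = 3/7

Enumerate traces; 2 have nonzero weight after conditioning:
  (Z=1, Y=1, W=0, X=0) weight 2/81
  (Z=2, Y=0, W=2, X=1) weight 1/54
Group by W:
  weight(W=0) = 2/81
  weight(W=2) = 1/54
Total weight = 2/81 + 1/54 = 7/162
P(W=0 | obs) = 2/81 / 7/162 = 4/7
P(W=2 | obs) = 1/54 / 7/162 = 3/7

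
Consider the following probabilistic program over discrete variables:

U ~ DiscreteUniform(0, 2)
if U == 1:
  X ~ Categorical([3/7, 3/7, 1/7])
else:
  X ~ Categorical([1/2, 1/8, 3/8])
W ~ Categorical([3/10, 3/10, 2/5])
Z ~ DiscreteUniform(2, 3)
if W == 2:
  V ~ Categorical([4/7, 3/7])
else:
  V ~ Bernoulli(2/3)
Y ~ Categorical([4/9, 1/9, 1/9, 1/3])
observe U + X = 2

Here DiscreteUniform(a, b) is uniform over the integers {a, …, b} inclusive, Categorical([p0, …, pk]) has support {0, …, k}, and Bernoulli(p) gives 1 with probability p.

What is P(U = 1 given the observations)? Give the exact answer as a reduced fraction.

Enumerate traces; 144 have nonzero weight after conditioning:
  (U=0, X=2, W=0, Z=2, V=0, Y=0) weight 1/360
  (U=0, X=2, W=0, Z=2, V=0, Y=1) weight 1/1440
  (U=0, X=2, W=0, Z=2, V=0, Y=2) weight 1/1440
  (U=0, X=2, W=0, Z=2, V=0, Y=3) weight 1/480
  (U=0, X=2, W=0, Z=2, V=1, Y=0) weight 1/180
  (U=0, X=2, W=0, Z=2, V=1, Y=1) weight 1/720
  (U=0, X=2, W=0, Z=2, V=1, Y=2) weight 1/720
  (U=0, X=2, W=0, Z=2, V=1, Y=3) weight 1/240
  (U=1, X=1, W=0, Z=2, V=0, Y=0) weight 1/315
  (U=2, X=0, W=0, Z=2, V=0, Y=0) weight 1/270
  … 134 more
Group by U:
  weight(U=0) = 1/8
  weight(U=1) = 1/7
  weight(U=2) = 1/6
Total weight = 1/8 + 1/7 + 1/6 = 73/168
P(U=0 | obs) = 1/8 / 73/168 = 21/73
P(U=1 | obs) = 1/7 / 73/168 = 24/73
P(U=2 | obs) = 1/6 / 73/168 = 28/73

P(U = 1 | obs) = 24/73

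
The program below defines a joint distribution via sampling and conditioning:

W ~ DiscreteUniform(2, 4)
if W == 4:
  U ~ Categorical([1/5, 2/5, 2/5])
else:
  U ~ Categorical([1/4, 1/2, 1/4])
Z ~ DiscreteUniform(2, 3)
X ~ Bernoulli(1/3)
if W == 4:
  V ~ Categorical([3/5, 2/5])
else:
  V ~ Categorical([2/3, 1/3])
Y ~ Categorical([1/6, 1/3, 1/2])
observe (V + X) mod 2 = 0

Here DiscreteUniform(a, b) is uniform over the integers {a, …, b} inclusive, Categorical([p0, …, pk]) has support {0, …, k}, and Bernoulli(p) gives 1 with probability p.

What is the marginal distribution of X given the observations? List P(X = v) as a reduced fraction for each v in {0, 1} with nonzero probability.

Enumerate traces; 108 have nonzero weight after conditioning:
  (W=2, U=0, Z=2, X=0, V=0, Y=0) weight 1/324
  (W=2, U=0, Z=2, X=0, V=0, Y=1) weight 1/162
  (W=2, U=0, Z=2, X=0, V=0, Y=2) weight 1/108
  (W=2, U=0, Z=2, X=1, V=1, Y=0) weight 1/1296
  (W=2, U=0, Z=2, X=1, V=1, Y=1) weight 1/648
  (W=2, U=0, Z=2, X=1, V=1, Y=2) weight 1/432
  (W=2, U=0, Z=3, X=0, V=0, Y=0) weight 1/324
  (W=2, U=0, Z=3, X=0, V=0, Y=1) weight 1/162
  … 100 more
Group by X:
  weight(X=0) = 58/135
  weight(X=1) = 16/135
Total weight = 58/135 + 16/135 = 74/135
P(X=0 | obs) = 58/135 / 74/135 = 29/37
P(X=1 | obs) = 16/135 / 74/135 = 8/37

P(X=0) = 29/37, P(X=1) = 8/37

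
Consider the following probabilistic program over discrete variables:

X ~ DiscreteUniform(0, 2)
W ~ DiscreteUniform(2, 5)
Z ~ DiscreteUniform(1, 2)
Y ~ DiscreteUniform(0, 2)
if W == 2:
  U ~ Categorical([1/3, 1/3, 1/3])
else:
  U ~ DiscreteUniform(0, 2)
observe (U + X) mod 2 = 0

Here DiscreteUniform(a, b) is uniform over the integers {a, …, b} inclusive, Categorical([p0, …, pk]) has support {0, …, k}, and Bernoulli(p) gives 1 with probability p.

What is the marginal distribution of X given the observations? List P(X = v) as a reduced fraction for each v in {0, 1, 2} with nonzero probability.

Enumerate traces; 120 have nonzero weight after conditioning:
  (X=0, W=2, Z=1, Y=0, U=0) weight 1/216
  (X=0, W=2, Z=1, Y=0, U=2) weight 1/216
  (X=0, W=2, Z=1, Y=1, U=0) weight 1/216
  (X=0, W=2, Z=1, Y=1, U=2) weight 1/216
  (X=0, W=2, Z=1, Y=2, U=0) weight 1/216
  (X=0, W=2, Z=1, Y=2, U=2) weight 1/216
  (X=0, W=2, Z=2, Y=0, U=0) weight 1/216
  (X=0, W=2, Z=2, Y=0, U=2) weight 1/216
  (X=1, W=2, Z=1, Y=0, U=1) weight 1/216
  (X=2, W=2, Z=1, Y=0, U=0) weight 1/216
  … 110 more
Group by X:
  weight(X=0) = 2/9
  weight(X=1) = 1/9
  weight(X=2) = 2/9
Total weight = 2/9 + 1/9 + 2/9 = 5/9
P(X=0 | obs) = 2/9 / 5/9 = 2/5
P(X=1 | obs) = 1/9 / 5/9 = 1/5
P(X=2 | obs) = 2/9 / 5/9 = 2/5

P(X=0) = 2/5, P(X=1) = 1/5, P(X=2) = 2/5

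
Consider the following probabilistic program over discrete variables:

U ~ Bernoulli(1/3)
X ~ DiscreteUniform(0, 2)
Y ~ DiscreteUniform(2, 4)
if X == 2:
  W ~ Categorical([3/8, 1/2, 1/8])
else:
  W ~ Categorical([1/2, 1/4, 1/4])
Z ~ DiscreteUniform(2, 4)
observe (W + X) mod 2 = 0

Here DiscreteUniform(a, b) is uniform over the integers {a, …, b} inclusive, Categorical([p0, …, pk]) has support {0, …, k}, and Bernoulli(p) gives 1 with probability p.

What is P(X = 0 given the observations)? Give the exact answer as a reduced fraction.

Enumerate traces; 90 have nonzero weight after conditioning:
  (U=0, X=0, Y=2, W=0, Z=2) weight 1/81
  (U=0, X=0, Y=2, W=0, Z=3) weight 1/81
  (U=0, X=0, Y=2, W=0, Z=4) weight 1/81
  (U=0, X=0, Y=2, W=2, Z=2) weight 1/162
  (U=0, X=0, Y=2, W=2, Z=3) weight 1/162
  (U=0, X=0, Y=2, W=2, Z=4) weight 1/162
  (U=0, X=0, Y=3, W=0, Z=2) weight 1/81
  (U=0, X=0, Y=3, W=0, Z=3) weight 1/81
  (U=0, X=1, Y=2, W=1, Z=2) weight 1/162
  (U=0, X=2, Y=2, W=0, Z=2) weight 1/108
  … 80 more
Group by X:
  weight(X=0) = 1/4
  weight(X=1) = 1/12
  weight(X=2) = 1/6
Total weight = 1/4 + 1/12 + 1/6 = 1/2
P(X=0 | obs) = 1/4 / 1/2 = 1/2
P(X=1 | obs) = 1/12 / 1/2 = 1/6
P(X=2 | obs) = 1/6 / 1/2 = 1/3

P(X = 0 | obs) = 1/2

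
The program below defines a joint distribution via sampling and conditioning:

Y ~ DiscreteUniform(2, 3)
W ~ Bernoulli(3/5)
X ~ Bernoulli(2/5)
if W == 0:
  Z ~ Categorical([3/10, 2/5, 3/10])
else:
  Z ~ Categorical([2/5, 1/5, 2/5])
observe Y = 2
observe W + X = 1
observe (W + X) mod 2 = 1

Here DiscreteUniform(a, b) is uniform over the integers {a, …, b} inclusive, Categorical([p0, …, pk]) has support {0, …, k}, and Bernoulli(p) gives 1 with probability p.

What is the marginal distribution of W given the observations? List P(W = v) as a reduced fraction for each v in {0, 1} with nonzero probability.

Enumerate traces; 6 have nonzero weight after conditioning:
  (Y=2, W=0, X=1, Z=0) weight 3/125
  (Y=2, W=0, X=1, Z=1) weight 4/125
  (Y=2, W=0, X=1, Z=2) weight 3/125
  (Y=2, W=1, X=0, Z=0) weight 9/125
  (Y=2, W=1, X=0, Z=1) weight 9/250
  (Y=2, W=1, X=0, Z=2) weight 9/125
Group by W:
  weight(W=0) = 2/25
  weight(W=1) = 9/50
Total weight = 2/25 + 9/50 = 13/50
P(W=0 | obs) = 2/25 / 13/50 = 4/13
P(W=1 | obs) = 9/50 / 13/50 = 9/13

P(W=0) = 4/13, P(W=1) = 9/13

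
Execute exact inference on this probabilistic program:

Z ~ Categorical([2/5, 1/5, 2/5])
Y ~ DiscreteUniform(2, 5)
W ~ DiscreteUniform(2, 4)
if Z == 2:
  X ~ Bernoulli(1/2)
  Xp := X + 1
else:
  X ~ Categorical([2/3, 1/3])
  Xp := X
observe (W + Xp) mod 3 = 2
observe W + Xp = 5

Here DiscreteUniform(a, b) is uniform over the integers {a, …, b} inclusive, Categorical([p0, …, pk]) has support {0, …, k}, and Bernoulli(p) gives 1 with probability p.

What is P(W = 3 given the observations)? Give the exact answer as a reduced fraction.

P(W = 3 | obs) = 1/3

Enumerate traces; 16 have nonzero weight after conditioning:
  (Z=0, Y=2, W=4, X=1) weight 1/90
  (Z=0, Y=3, W=4, X=1) weight 1/90
  (Z=0, Y=4, W=4, X=1) weight 1/90
  (Z=0, Y=5, W=4, X=1) weight 1/90
  (Z=1, Y=2, W=4, X=1) weight 1/180
  (Z=1, Y=3, W=4, X=1) weight 1/180
  (Z=1, Y=4, W=4, X=1) weight 1/180
  (Z=1, Y=5, W=4, X=1) weight 1/180
  (Z=2, Y=2, W=3, X=1) weight 1/60
  … 7 more
Group by W:
  weight(W=3) = 1/15
  weight(W=4) = 2/15
Total weight = 1/15 + 2/15 = 1/5
P(W=3 | obs) = 1/15 / 1/5 = 1/3
P(W=4 | obs) = 2/15 / 1/5 = 2/3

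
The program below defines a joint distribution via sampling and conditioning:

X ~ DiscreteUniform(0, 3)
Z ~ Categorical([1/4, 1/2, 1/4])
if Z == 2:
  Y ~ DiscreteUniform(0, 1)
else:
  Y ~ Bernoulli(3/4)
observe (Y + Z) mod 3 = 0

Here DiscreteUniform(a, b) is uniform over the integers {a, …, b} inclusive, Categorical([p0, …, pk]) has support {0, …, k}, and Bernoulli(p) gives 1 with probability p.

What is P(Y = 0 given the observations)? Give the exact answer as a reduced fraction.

Enumerate traces; 8 have nonzero weight after conditioning:
  (X=0, Z=0, Y=0) weight 1/64
  (X=0, Z=2, Y=1) weight 1/32
  (X=1, Z=0, Y=0) weight 1/64
  (X=1, Z=2, Y=1) weight 1/32
  (X=2, Z=0, Y=0) weight 1/64
  (X=2, Z=2, Y=1) weight 1/32
  (X=3, Z=0, Y=0) weight 1/64
  (X=3, Z=2, Y=1) weight 1/32
Group by Y:
  weight(Y=0) = 1/16
  weight(Y=1) = 1/8
Total weight = 1/16 + 1/8 = 3/16
P(Y=0 | obs) = 1/16 / 3/16 = 1/3
P(Y=1 | obs) = 1/8 / 3/16 = 2/3

P(Y = 0 | obs) = 1/3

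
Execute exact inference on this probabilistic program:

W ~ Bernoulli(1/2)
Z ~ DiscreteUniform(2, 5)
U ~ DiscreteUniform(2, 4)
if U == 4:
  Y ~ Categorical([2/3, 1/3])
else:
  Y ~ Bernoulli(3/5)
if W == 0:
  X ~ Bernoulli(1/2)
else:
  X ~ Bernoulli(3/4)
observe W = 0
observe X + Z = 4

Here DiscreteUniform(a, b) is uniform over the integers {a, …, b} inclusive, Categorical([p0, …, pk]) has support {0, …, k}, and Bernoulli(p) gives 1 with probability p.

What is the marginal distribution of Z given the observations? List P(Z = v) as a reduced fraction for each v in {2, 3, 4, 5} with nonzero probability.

Enumerate traces; 12 have nonzero weight after conditioning:
  (W=0, Z=3, U=2, Y=0, X=1) weight 1/120
  (W=0, Z=3, U=2, Y=1, X=1) weight 1/80
  (W=0, Z=3, U=3, Y=0, X=1) weight 1/120
  (W=0, Z=3, U=3, Y=1, X=1) weight 1/80
  (W=0, Z=3, U=4, Y=0, X=1) weight 1/72
  (W=0, Z=3, U=4, Y=1, X=1) weight 1/144
  (W=0, Z=4, U=2, Y=0, X=0) weight 1/120
  (W=0, Z=4, U=2, Y=1, X=0) weight 1/80
  … 4 more
Group by Z:
  weight(Z=3) = 1/16
  weight(Z=4) = 1/16
Total weight = 1/16 + 1/16 = 1/8
P(Z=3 | obs) = 1/16 / 1/8 = 1/2
P(Z=4 | obs) = 1/16 / 1/8 = 1/2

P(Z=3) = 1/2, P(Z=4) = 1/2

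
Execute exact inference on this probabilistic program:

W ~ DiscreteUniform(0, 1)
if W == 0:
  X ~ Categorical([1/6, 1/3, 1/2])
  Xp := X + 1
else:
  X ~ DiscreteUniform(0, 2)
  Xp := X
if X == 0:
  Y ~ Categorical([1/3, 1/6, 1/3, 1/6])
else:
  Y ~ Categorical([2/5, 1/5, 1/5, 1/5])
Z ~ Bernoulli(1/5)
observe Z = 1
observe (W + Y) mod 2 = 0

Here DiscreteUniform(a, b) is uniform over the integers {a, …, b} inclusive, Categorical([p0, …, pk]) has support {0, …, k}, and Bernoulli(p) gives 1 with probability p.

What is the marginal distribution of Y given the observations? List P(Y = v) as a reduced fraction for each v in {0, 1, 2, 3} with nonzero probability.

P(Y=0) = 35/89, P(Y=1) = 17/89, P(Y=2) = 20/89, P(Y=3) = 17/89

Enumerate traces; 12 have nonzero weight after conditioning:
  (W=0, X=0, Y=0, Z=1) weight 1/180
  (W=0, X=0, Y=2, Z=1) weight 1/180
  (W=0, X=1, Y=0, Z=1) weight 1/75
  (W=0, X=1, Y=2, Z=1) weight 1/150
  (W=0, X=2, Y=0, Z=1) weight 1/50
  (W=0, X=2, Y=2, Z=1) weight 1/100
  (W=1, X=0, Y=1, Z=1) weight 1/180
  (W=1, X=0, Y=3, Z=1) weight 1/180
  … 4 more
Group by Y:
  weight(Y=0) = 7/180
  weight(Y=1) = 17/900
  weight(Y=2) = 1/45
  weight(Y=3) = 17/900
Total weight = 7/180 + 17/900 + 1/45 + 17/900 = 89/900
P(Y=0 | obs) = 7/180 / 89/900 = 35/89
P(Y=1 | obs) = 17/900 / 89/900 = 17/89
P(Y=2 | obs) = 1/45 / 89/900 = 20/89
P(Y=3 | obs) = 17/900 / 89/900 = 17/89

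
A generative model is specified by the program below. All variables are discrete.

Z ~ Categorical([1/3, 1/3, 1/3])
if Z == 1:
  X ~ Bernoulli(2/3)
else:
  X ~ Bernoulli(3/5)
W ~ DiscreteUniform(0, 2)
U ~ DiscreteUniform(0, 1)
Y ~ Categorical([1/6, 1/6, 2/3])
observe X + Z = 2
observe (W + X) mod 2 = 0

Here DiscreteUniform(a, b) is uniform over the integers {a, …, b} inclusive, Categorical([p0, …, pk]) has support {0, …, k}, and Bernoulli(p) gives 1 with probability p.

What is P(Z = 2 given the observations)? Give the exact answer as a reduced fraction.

P(Z = 2 | obs) = 6/11

Enumerate traces; 18 have nonzero weight after conditioning:
  (Z=1, X=1, W=1, U=0, Y=0) weight 1/162
  (Z=1, X=1, W=1, U=0, Y=1) weight 1/162
  (Z=1, X=1, W=1, U=0, Y=2) weight 2/81
  (Z=1, X=1, W=1, U=1, Y=0) weight 1/162
  (Z=1, X=1, W=1, U=1, Y=1) weight 1/162
  (Z=1, X=1, W=1, U=1, Y=2) weight 2/81
  (Z=2, X=0, W=0, U=0, Y=0) weight 1/270
  (Z=2, X=0, W=0, U=0, Y=1) weight 1/270
  … 10 more
Group by Z:
  weight(Z=1) = 2/27
  weight(Z=2) = 4/45
Total weight = 2/27 + 4/45 = 22/135
P(Z=1 | obs) = 2/27 / 22/135 = 5/11
P(Z=2 | obs) = 4/45 / 22/135 = 6/11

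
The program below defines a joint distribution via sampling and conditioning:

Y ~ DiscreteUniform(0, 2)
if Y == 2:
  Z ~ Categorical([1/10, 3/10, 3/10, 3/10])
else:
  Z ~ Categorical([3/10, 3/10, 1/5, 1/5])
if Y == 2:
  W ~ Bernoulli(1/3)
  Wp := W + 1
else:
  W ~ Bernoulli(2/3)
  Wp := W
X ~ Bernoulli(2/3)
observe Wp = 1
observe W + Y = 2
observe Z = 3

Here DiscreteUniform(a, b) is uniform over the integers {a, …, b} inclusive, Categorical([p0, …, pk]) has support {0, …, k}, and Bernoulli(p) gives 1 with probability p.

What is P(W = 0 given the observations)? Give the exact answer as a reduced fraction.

P(W = 0 | obs) = 3/5

Enumerate traces; 4 have nonzero weight after conditioning:
  (Y=1, Z=3, W=1, X=0) weight 2/135
  (Y=1, Z=3, W=1, X=1) weight 4/135
  (Y=2, Z=3, W=0, X=0) weight 1/45
  (Y=2, Z=3, W=0, X=1) weight 2/45
Group by W:
  weight(W=0) = 1/15
  weight(W=1) = 2/45
Total weight = 1/15 + 2/45 = 1/9
P(W=0 | obs) = 1/15 / 1/9 = 3/5
P(W=1 | obs) = 2/45 / 1/9 = 2/5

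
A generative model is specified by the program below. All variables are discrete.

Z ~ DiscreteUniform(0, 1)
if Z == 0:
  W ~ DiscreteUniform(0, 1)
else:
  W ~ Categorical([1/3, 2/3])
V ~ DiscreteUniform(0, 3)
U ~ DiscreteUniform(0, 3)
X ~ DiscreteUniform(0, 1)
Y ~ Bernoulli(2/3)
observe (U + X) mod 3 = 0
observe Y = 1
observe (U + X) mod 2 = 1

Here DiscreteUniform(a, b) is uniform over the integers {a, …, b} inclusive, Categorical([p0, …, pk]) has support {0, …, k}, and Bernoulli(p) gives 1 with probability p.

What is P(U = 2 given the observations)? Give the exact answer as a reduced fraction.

Enumerate traces; 32 have nonzero weight after conditioning:
  (Z=0, W=0, V=0, U=2, X=1, Y=1) weight 1/192
  (Z=0, W=0, V=0, U=3, X=0, Y=1) weight 1/192
  (Z=0, W=0, V=1, U=2, X=1, Y=1) weight 1/192
  (Z=0, W=0, V=1, U=3, X=0, Y=1) weight 1/192
  (Z=0, W=0, V=2, U=2, X=1, Y=1) weight 1/192
  (Z=0, W=0, V=2, U=3, X=0, Y=1) weight 1/192
  (Z=0, W=0, V=3, U=2, X=1, Y=1) weight 1/192
  (Z=0, W=0, V=3, U=3, X=0, Y=1) weight 1/192
  … 24 more
Group by U:
  weight(U=2) = 1/12
  weight(U=3) = 1/12
Total weight = 1/12 + 1/12 = 1/6
P(U=2 | obs) = 1/12 / 1/6 = 1/2
P(U=3 | obs) = 1/12 / 1/6 = 1/2

P(U = 2 | obs) = 1/2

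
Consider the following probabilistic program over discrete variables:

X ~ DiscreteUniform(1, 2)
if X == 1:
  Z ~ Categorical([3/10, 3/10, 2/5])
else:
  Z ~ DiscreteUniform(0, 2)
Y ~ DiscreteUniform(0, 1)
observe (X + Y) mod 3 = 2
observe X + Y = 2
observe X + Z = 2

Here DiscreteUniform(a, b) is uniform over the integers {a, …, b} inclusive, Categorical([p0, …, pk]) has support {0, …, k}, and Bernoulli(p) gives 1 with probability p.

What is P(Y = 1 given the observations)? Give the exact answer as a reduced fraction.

Enumerate traces; 2 have nonzero weight after conditioning:
  (X=1, Z=1, Y=1) weight 3/40
  (X=2, Z=0, Y=0) weight 1/12
Group by Y:
  weight(Y=0) = 1/12
  weight(Y=1) = 3/40
Total weight = 1/12 + 3/40 = 19/120
P(Y=0 | obs) = 1/12 / 19/120 = 10/19
P(Y=1 | obs) = 3/40 / 19/120 = 9/19

P(Y = 1 | obs) = 9/19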